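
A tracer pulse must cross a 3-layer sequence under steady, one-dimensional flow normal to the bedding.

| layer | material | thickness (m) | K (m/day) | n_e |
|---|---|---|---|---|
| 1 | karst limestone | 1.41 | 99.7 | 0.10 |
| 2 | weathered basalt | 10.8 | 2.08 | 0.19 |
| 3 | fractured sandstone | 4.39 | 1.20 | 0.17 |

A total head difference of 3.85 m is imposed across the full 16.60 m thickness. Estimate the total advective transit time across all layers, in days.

6.77

With flow normal to the layers, continuity requires the same specific discharge q through every layer.
Σ(b_i/K_i) = 1.41/99.7 + 10.8/2.08 + 4.39/1.20 = 8.865 d.
q = Δh / Σ(b_i/K_i) = 3.85 / 8.865 = 0.4343 m/day.
In each layer the seepage velocity is v_i = q/n_i, so the layer transit time is t_i = b_i·n_i / q:
  layer 1 (karst limestone): t_1 = 1.41 × 0.10 / 0.4343 = 0.3247 d
  layer 2 (weathered basalt): t_2 = 10.8 × 0.19 / 0.4343 = 4.725 d
  layer 3 (fractured sandstone): t_3 = 4.39 × 0.17 / 0.4343 = 1.718 d
Total t = Σ t_i = 6.768 days.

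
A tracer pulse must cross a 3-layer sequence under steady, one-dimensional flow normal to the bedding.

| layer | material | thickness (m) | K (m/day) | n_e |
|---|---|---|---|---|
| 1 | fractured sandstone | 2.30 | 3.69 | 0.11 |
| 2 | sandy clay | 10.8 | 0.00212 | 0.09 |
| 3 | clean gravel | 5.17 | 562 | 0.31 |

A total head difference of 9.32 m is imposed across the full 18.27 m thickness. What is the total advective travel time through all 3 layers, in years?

With flow normal to the layers, continuity requires the same specific discharge q through every layer.
Σ(b_i/K_i) = 2.30/3.69 + 10.8/0.00212 + 5.17/562 = 5095 d.
q = Δh / Σ(b_i/K_i) = 9.32 / 5095 = 0.001829 m/day.
In each layer the seepage velocity is v_i = q/n_i, so the layer transit time is t_i = b_i·n_i / q:
  layer 1 (fractured sandstone): t_1 = 2.30 × 0.11 / 0.001829 = 138.3 d
  layer 2 (sandy clay): t_2 = 10.8 × 0.09 / 0.001829 = 531.4 d
  layer 3 (clean gravel): t_3 = 5.17 × 0.31 / 0.001829 = 876.1 d
Total t = Σ t_i = 1546 days = 4.232 years.

4.23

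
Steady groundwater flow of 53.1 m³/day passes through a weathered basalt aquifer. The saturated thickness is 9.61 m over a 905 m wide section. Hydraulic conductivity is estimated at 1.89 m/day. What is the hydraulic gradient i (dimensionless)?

Cross-sectional area A = 905 × 9.61 = 8697 m².
From Q = K·A·i, i = Q / (K·A) = 53.1 / (1.890 × 8697) = 0.003230.

0.00323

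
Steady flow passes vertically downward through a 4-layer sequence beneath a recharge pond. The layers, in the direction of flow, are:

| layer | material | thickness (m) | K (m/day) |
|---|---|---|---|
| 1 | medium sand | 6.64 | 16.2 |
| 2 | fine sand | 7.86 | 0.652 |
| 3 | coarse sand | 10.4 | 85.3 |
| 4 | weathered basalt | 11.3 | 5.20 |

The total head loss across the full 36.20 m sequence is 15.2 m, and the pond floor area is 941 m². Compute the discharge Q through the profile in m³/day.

969

Flow is perpendicular to layering, so the layers act in series and the equivalent K is the thickness-weighted harmonic mean.
Total thickness L = 6.64 + 7.86 + 10.4 + 11.3 = 36.20 m.
Σ(b_i/K_i) = 6.64/16.2 + 7.86/0.652 + 10.4/85.3 + 11.3/5.20 = 14.76 d.
K_eq = L / Σ(b_i/K_i) = 36.20 / 14.76 = 2.453 m/day.
Q = K_eq · A · (Δh/L) = 2.453 × 941 × (15.2/36.20) = 969.0 m³/day.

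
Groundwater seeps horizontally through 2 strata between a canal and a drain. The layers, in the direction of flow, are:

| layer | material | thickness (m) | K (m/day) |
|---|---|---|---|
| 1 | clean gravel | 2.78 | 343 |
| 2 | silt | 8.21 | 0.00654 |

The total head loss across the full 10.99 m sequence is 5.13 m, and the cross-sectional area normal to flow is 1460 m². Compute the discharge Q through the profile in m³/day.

5.97

Flow is perpendicular to layering, so the layers act in series and the equivalent K is the thickness-weighted harmonic mean.
Total thickness L = 2.78 + 8.21 = 10.99 m.
Σ(b_i/K_i) = 2.78/343 + 8.21/0.00654 = 1255 d.
K_eq = L / Σ(b_i/K_i) = 10.99 / 1255 = 0.008754 m/day.
Q = K_eq · A · (Δh/L) = 0.008754 × 1460 × (5.13/10.99) = 5.966 m³/day.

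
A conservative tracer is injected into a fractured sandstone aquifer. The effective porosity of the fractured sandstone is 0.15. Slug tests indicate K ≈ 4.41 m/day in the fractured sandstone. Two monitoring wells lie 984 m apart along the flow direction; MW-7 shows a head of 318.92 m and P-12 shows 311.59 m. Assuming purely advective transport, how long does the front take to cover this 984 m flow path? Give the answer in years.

Hydraulic gradient i = (318.92 − 311.59) / 984 = 7.33 / 984 = 0.007449.
Darcy flux q = K · i = 4.410 × 0.007449 = 0.03285 m/day.
Seepage velocity v = q / n_e = 0.03285 / 0.15 = 0.2190 m/day.
Travel time t = L / v = 984 / 0.2190 = 4493 days = 12.30 years.

12.3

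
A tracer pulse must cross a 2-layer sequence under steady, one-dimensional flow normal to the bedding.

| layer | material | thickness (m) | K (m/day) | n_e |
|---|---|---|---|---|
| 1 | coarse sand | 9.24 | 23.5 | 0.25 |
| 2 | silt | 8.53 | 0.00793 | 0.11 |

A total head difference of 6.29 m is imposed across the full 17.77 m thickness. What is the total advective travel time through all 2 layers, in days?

556

With flow normal to the layers, continuity requires the same specific discharge q through every layer.
Σ(b_i/K_i) = 9.24/23.5 + 8.53/0.00793 = 1076 d.
q = Δh / Σ(b_i/K_i) = 6.29 / 1076 = 0.005845 m/day.
In each layer the seepage velocity is v_i = q/n_i, so the layer transit time is t_i = b_i·n_i / q:
  layer 1 (coarse sand): t_1 = 9.24 × 0.25 / 0.005845 = 395.2 d
  layer 2 (silt): t_2 = 8.53 × 0.11 / 0.005845 = 160.5 d
Total t = Σ t_i = 555.7 days.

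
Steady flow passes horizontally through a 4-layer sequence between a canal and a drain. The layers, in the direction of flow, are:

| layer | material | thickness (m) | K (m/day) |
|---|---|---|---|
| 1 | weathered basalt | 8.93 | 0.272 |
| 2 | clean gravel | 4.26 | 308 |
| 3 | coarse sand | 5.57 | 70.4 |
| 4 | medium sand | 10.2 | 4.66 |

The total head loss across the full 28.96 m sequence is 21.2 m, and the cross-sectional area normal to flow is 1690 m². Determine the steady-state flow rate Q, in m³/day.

Flow is perpendicular to layering, so the layers act in series and the equivalent K is the thickness-weighted harmonic mean.
Total thickness L = 8.93 + 4.26 + 5.57 + 10.2 = 28.96 m.
Σ(b_i/K_i) = 8.93/0.272 + 4.26/308 + 5.57/70.4 + 10.2/4.66 = 35.11 d.
K_eq = L / Σ(b_i/K_i) = 28.96 / 35.11 = 0.8248 m/day.
Q = K_eq · A · (Δh/L) = 0.8248 × 1690 × (21.2/28.96) = 1020 m³/day.

1020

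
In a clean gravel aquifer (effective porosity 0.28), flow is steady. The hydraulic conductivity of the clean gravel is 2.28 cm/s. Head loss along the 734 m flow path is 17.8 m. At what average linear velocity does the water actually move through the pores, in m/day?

Convert K: 2.28 cm/s × 864 = 1970 m/day.
Hydraulic gradient i = Δh / L = 17.8 / 734 = 0.02425.
Darcy flux q = K · i = 1970 × 0.02425 = 47.77 m/day.
Seepage velocity v = q / n_e = 47.77 / 0.28 = 170.6 m/day.

171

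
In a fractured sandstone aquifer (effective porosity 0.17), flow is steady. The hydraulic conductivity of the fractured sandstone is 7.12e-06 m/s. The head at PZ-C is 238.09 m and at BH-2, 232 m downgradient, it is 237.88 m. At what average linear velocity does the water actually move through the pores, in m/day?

0.00328

Convert K: 7.12e-06 m/s × 86400 = 0.6152 m/day.
Hydraulic gradient i = (238.09 − 237.88) / 232 = 0.21 / 232 = 0.0009052.
Darcy flux q = K · i = 0.6152 × 0.0009052 = 0.0005568 m/day.
Seepage velocity v = q / n_e = 0.0005568 / 0.17 = 0.003275 m/day.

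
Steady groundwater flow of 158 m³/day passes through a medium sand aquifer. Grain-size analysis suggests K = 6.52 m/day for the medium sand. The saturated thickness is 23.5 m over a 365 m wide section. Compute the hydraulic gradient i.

Cross-sectional area A = 365 × 23.5 = 8578 m².
From Q = K·A·i, i = Q / (K·A) = 158 / (6.520 × 8578) = 0.002825.

0.00283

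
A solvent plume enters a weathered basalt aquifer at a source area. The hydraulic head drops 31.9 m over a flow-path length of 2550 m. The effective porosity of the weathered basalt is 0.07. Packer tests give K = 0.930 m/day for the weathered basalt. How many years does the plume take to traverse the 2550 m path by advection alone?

Hydraulic gradient i = Δh / L = 31.9 / 2550 = 0.01251.
Darcy flux q = K · i = 0.9300 × 0.01251 = 0.01163 m/day.
Seepage velocity v = q / n_e = 0.01163 / 0.07 = 0.1662 m/day.
Travel time t = L / v = 2550 / 0.1662 = 15343 days = 42.01 years.

42.0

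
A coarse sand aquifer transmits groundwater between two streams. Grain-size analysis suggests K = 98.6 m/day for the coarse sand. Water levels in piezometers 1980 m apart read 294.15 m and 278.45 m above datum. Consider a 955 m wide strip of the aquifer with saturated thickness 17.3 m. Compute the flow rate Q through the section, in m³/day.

Cross-sectional area A = 955 × 17.3 = 16522 m².
Hydraulic gradient i = (294.15 − 278.45) / 1980 = 15.7 / 1980 = 0.007929.
Darcy's law: Q = K · A · i = 98.60 × 16522 × 0.007929 = 12917 m³/day.

12900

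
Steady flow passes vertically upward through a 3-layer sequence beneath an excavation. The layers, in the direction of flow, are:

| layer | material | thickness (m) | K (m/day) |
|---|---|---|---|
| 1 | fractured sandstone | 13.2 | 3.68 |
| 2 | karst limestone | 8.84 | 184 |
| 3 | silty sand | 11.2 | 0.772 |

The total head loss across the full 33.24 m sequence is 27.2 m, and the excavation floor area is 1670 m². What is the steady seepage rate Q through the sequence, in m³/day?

Flow is perpendicular to layering, so the layers act in series and the equivalent K is the thickness-weighted harmonic mean.
Total thickness L = 13.2 + 8.84 + 11.2 = 33.24 m.
Σ(b_i/K_i) = 13.2/3.68 + 8.84/184 + 11.2/0.772 = 18.14 d.
K_eq = L / Σ(b_i/K_i) = 33.24 / 18.14 = 1.832 m/day.
Q = K_eq · A · (Δh/L) = 1.832 × 1670 × (27.2/33.24) = 2504 m³/day.

2500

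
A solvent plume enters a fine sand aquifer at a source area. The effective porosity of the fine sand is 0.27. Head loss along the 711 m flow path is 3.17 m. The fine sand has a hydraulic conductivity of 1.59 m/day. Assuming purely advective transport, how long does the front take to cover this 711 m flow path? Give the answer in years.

Hydraulic gradient i = Δh / L = 3.17 / 711 = 0.004459.
Darcy flux q = K · i = 1.590 × 0.004459 = 0.007089 m/day.
Seepage velocity v = q / n_e = 0.007089 / 0.27 = 0.02626 m/day.
Travel time t = L / v = 711 / 0.02626 = 27080 days = 74.14 years.

74.1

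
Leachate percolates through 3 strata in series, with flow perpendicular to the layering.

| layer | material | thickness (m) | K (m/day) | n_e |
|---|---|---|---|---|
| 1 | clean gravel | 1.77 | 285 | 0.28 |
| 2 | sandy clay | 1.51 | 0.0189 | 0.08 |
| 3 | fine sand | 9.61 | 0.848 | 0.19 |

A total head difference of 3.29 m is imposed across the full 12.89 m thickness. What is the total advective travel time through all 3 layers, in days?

With flow normal to the layers, continuity requires the same specific discharge q through every layer.
Σ(b_i/K_i) = 1.77/285 + 1.51/0.0189 + 9.61/0.848 = 91.23 d.
q = Δh / Σ(b_i/K_i) = 3.29 / 91.23 = 0.03606 m/day.
In each layer the seepage velocity is v_i = q/n_i, so the layer transit time is t_i = b_i·n_i / q:
  layer 1 (clean gravel): t_1 = 1.77 × 0.28 / 0.03606 = 13.74 d
  layer 2 (sandy clay): t_2 = 1.51 × 0.08 / 0.03606 = 3.350 d
  layer 3 (fine sand): t_3 = 9.61 × 0.19 / 0.03606 = 50.63 d
Total t = Σ t_i = 67.73 days.

67.7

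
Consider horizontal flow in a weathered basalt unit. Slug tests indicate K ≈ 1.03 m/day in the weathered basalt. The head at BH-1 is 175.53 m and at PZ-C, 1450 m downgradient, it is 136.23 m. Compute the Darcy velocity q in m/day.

Hydraulic gradient i = (175.53 − 136.23) / 1450 = 39.3 / 1450 = 0.02710.
Specific discharge q = K · i = 1.030 × 0.02710 = 0.02792 m/day.

0.0279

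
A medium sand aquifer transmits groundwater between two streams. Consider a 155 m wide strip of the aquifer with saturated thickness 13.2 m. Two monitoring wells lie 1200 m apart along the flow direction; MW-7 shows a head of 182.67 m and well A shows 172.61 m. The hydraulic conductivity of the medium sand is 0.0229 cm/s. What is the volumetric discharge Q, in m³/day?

Convert K: 0.0229 cm/s × 864 = 19.79 m/day.
Cross-sectional area A = 155 × 13.2 = 2046 m².
Hydraulic gradient i = (182.67 − 172.61) / 1200 = 10.06 / 1200 = 0.008383.
Darcy's law: Q = K · A · i = 19.79 × 2046 × 0.008383 = 339.4 m³/day.

339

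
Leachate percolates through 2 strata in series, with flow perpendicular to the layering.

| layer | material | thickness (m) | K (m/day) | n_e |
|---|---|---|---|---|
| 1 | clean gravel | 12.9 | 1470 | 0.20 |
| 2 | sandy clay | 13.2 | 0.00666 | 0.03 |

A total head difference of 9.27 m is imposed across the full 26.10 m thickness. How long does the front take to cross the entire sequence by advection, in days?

636

With flow normal to the layers, continuity requires the same specific discharge q through every layer.
Σ(b_i/K_i) = 12.9/1470 + 13.2/0.00666 = 1982 d.
q = Δh / Σ(b_i/K_i) = 9.27 / 1982 = 0.004677 m/day.
In each layer the seepage velocity is v_i = q/n_i, so the layer transit time is t_i = b_i·n_i / q:
  layer 1 (clean gravel): t_1 = 12.9 × 0.20 / 0.004677 = 551.6 d
  layer 2 (sandy clay): t_2 = 13.2 × 0.03 / 0.004677 = 84.67 d
Total t = Σ t_i = 636.3 days.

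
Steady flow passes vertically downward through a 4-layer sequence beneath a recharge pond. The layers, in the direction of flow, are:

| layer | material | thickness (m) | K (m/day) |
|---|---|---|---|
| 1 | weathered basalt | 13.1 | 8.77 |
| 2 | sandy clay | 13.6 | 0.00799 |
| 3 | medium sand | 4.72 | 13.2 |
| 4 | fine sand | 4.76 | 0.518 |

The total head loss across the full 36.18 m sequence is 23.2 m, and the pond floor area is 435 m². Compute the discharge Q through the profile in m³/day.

5.89

Flow is perpendicular to layering, so the layers act in series and the equivalent K is the thickness-weighted harmonic mean.
Total thickness L = 13.1 + 13.6 + 4.72 + 4.76 = 36.18 m.
Σ(b_i/K_i) = 13.1/8.77 + 13.6/0.00799 + 4.72/13.2 + 4.76/0.518 = 1713 d.
K_eq = L / Σ(b_i/K_i) = 36.18 / 1713 = 0.02112 m/day.
Q = K_eq · A · (Δh/L) = 0.02112 × 435 × (23.2/36.18) = 5.891 m³/day.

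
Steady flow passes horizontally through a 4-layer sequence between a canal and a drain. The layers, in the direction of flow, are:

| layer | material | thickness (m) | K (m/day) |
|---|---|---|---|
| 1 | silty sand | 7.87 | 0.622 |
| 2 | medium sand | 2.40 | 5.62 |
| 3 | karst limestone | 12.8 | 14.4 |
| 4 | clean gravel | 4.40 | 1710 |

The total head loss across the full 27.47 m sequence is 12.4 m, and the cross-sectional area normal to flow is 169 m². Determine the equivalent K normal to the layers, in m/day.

Flow is perpendicular to layering, so the layers act in series and the equivalent K is the thickness-weighted harmonic mean.
Total thickness L = 7.87 + 2.40 + 12.8 + 4.40 = 27.47 m.
Σ(b_i/K_i) = 7.87/0.622 + 2.40/5.62 + 12.8/14.4 + 4.40/1710 = 13.97 d.
K_eq = L / Σ(b_i/K_i) = 27.47 / 13.97 = 1.966 m/day.

1.97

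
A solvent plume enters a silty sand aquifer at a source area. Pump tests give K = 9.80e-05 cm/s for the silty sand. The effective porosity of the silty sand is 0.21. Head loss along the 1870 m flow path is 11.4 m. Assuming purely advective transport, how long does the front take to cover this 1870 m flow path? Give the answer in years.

Convert K: 9.80e-05 cm/s × 864 = 0.08467 m/day.
Hydraulic gradient i = Δh / L = 11.4 / 1870 = 0.006096.
Darcy flux q = K · i = 0.08467 × 0.006096 = 0.0005162 m/day.
Seepage velocity v = q / n_e = 0.0005162 / 0.21 = 0.002458 m/day.
Travel time t = L / v = 1870 / 0.002458 = 7.608e+05 days = 2083 years.

2080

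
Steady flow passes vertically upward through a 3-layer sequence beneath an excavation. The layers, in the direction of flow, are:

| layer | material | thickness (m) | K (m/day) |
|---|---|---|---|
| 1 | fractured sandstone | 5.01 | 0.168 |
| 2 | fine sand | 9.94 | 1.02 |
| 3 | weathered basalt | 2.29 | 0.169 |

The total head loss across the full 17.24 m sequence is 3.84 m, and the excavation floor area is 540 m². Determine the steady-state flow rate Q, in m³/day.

39.0

Flow is perpendicular to layering, so the layers act in series and the equivalent K is the thickness-weighted harmonic mean.
Total thickness L = 5.01 + 9.94 + 2.29 = 17.24 m.
Σ(b_i/K_i) = 5.01/0.168 + 9.94/1.02 + 2.29/0.169 = 53.12 d.
K_eq = L / Σ(b_i/K_i) = 17.24 / 53.12 = 0.3246 m/day.
Q = K_eq · A · (Δh/L) = 0.3246 × 540 × (3.84/17.24) = 39.04 m³/day.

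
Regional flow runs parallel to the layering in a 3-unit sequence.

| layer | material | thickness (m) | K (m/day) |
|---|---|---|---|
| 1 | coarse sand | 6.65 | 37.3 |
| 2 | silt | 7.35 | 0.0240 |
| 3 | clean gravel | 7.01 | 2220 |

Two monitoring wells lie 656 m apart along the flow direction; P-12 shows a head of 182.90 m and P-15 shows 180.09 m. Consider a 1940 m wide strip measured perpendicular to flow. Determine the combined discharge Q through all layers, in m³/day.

Flow is parallel to layering, so each bed carries its own Darcy discharge and the transmissivities add.
Σ(K_i·b_i) = 37.3×6.65 + 0.0240×7.35 + 2220×7.01 = 15810 m²/day.
Hydraulic gradient i = (182.90 − 180.09) / 656 = 2.81 / 656 = 0.004284.
Q = Σ(K_i·b_i) · W · i = 15810 × 1940 × 0.004284 = 1.314e+05 m³/day.

131000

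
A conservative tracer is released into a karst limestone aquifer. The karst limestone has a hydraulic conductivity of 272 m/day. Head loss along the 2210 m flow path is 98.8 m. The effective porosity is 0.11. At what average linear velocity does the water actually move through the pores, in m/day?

111

Hydraulic gradient i = Δh / L = 98.8 / 2210 = 0.04471.
Darcy flux q = K · i = 272.0 × 0.04471 = 12.16 m/day.
Seepage velocity v = q / n_e = 12.16 / 0.11 = 110.5 m/day.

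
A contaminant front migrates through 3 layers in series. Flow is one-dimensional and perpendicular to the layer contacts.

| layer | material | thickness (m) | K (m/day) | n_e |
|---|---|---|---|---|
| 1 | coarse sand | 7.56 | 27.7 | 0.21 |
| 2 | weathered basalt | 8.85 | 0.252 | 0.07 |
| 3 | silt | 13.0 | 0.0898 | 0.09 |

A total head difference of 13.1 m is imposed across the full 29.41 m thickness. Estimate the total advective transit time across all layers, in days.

With flow normal to the layers, continuity requires the same specific discharge q through every layer.
Σ(b_i/K_i) = 7.56/27.7 + 8.85/0.252 + 13.0/0.0898 = 180.2 d.
q = Δh / Σ(b_i/K_i) = 13.1 / 180.2 = 0.07271 m/day.
In each layer the seepage velocity is v_i = q/n_i, so the layer transit time is t_i = b_i·n_i / q:
  layer 1 (coarse sand): t_1 = 7.56 × 0.21 / 0.07271 = 21.83 d
  layer 2 (weathered basalt): t_2 = 8.85 × 0.07 / 0.07271 = 8.520 d
  layer 3 (silt): t_3 = 13.0 × 0.09 / 0.07271 = 16.09 d
Total t = Σ t_i = 46.44 days.

46.4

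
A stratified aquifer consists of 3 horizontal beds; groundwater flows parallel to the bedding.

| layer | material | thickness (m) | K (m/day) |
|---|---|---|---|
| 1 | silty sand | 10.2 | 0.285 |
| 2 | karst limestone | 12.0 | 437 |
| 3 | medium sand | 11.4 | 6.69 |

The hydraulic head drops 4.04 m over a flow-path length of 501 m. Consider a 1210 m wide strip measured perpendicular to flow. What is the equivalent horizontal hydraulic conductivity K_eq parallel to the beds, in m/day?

158

Flow is parallel to layering, so each bed carries its own Darcy discharge and the transmissivities add.
Σ(K_i·b_i) = 0.285×10.2 + 437×12.0 + 6.69×11.4 = 5323 m²/day.
Total thickness b = 33.60 m, so K_eq = Σ(K_i·b_i)/b = 158.4 m/day.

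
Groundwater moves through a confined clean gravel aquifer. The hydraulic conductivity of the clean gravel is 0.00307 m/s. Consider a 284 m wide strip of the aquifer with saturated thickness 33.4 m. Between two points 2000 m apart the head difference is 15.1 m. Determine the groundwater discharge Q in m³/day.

19000

Convert K: 0.00307 m/s × 86400 = 265.2 m/day.
Cross-sectional area A = 284 × 33.4 = 9486 m².
Hydraulic gradient i = Δh / L = 15.1 / 2000 = 0.007550.
Darcy's law: Q = K · A · i = 265.2 × 9486 × 0.007550 = 18996 m³/day.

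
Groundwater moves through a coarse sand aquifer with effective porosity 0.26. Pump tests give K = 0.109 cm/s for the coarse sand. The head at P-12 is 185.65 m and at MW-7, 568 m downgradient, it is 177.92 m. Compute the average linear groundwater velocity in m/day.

Convert K: 0.109 cm/s × 864 = 94.18 m/day.
Hydraulic gradient i = (185.65 − 177.92) / 568 = 7.73 / 568 = 0.01361.
Darcy flux q = K · i = 94.18 × 0.01361 = 1.282 m/day.
Seepage velocity v = q / n_e = 1.282 / 0.26 = 4.929 m/day.

4.93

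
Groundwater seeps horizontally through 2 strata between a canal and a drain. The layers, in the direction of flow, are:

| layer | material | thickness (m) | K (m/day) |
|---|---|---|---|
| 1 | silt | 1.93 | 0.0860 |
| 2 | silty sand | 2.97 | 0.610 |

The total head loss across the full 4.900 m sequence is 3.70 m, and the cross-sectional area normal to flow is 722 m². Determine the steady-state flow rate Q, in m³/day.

Flow is perpendicular to layering, so the layers act in series and the equivalent K is the thickness-weighted harmonic mean.
Total thickness L = 1.93 + 2.97 = 4.900 m.
Σ(b_i/K_i) = 1.93/0.0860 + 2.97/0.610 = 27.31 d.
K_eq = L / Σ(b_i/K_i) = 4.900 / 27.31 = 0.1794 m/day.
Q = K_eq · A · (Δh/L) = 0.1794 × 722 × (3.70/4.900) = 97.82 m³/day.

97.8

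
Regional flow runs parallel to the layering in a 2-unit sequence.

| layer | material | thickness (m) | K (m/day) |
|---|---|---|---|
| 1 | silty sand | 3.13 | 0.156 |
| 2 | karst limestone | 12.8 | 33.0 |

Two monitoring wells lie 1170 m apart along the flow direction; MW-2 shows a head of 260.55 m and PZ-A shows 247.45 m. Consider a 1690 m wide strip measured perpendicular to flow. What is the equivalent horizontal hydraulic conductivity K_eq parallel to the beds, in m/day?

Flow is parallel to layering, so each bed carries its own Darcy discharge and the transmissivities add.
Σ(K_i·b_i) = 0.156×3.13 + 33.0×12.8 = 422.9 m²/day.
Total thickness b = 15.93 m, so K_eq = Σ(K_i·b_i)/b = 26.55 m/day.

26.5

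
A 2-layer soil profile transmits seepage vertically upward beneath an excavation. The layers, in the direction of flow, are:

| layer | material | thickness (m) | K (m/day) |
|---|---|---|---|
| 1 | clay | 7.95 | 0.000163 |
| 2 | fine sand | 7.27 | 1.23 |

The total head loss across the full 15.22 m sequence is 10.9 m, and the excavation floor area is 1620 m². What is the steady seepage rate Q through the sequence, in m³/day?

Flow is perpendicular to layering, so the layers act in series and the equivalent K is the thickness-weighted harmonic mean.
Total thickness L = 7.95 + 7.27 = 15.22 m.
Σ(b_i/K_i) = 7.95/0.000163 + 7.27/1.23 = 48779 d.
K_eq = L / Σ(b_i/K_i) = 15.22 / 48779 = 0.0003120 m/day.
Q = K_eq · A · (Δh/L) = 0.0003120 × 1620 × (10.9/15.22) = 0.3620 m³/day.

0.362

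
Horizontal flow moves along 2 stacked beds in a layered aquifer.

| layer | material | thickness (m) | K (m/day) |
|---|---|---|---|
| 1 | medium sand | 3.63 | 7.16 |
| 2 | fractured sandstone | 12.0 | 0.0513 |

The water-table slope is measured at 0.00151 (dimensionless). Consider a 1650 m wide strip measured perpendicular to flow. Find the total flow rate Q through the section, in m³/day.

66.3

Flow is parallel to layering, so each bed carries its own Darcy discharge and the transmissivities add.
Σ(K_i·b_i) = 7.16×3.63 + 0.0513×12.0 = 26.61 m²/day.
Hydraulic gradient i = 0.00151.
Q = Σ(K_i·b_i) · W · i = 26.61 × 1650 × 0.001510 = 66.29 m³/day.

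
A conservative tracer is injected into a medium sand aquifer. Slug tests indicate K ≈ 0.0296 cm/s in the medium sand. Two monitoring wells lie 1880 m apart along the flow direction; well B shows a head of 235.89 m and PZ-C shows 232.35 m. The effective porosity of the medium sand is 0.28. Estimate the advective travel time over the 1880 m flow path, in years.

Convert K: 0.0296 cm/s × 864 = 25.57 m/day.
Hydraulic gradient i = (235.89 − 232.35) / 1880 = 3.54 / 1880 = 0.001883.
Darcy flux q = K · i = 25.57 × 0.001883 = 0.04816 m/day.
Seepage velocity v = q / n_e = 0.04816 / 0.28 = 0.1720 m/day.
Travel time t = L / v = 1880 / 0.1720 = 10931 days = 29.93 years.

29.9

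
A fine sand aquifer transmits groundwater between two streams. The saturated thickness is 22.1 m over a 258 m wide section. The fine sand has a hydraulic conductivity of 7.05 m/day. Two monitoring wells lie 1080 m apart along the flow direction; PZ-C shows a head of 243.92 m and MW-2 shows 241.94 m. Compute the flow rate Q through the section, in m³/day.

73.7

Cross-sectional area A = 258 × 22.1 = 5702 m².
Hydraulic gradient i = (243.92 − 241.94) / 1080 = 1.98 / 1080 = 0.001833.
Darcy's law: Q = K · A · i = 7.050 × 5702 × 0.001833 = 73.70 m³/day.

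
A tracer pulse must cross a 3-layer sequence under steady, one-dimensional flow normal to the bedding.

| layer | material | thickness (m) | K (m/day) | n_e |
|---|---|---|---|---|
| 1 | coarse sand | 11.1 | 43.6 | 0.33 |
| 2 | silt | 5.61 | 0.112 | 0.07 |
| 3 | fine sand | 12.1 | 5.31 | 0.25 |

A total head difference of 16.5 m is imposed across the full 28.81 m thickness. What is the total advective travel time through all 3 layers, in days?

22.6

With flow normal to the layers, continuity requires the same specific discharge q through every layer.
Σ(b_i/K_i) = 11.1/43.6 + 5.61/0.112 + 12.1/5.31 = 52.62 d.
q = Δh / Σ(b_i/K_i) = 16.5 / 52.62 = 0.3136 m/day.
In each layer the seepage velocity is v_i = q/n_i, so the layer transit time is t_i = b_i·n_i / q:
  layer 1 (coarse sand): t_1 = 11.1 × 0.33 / 0.3136 = 11.68 d
  layer 2 (silt): t_2 = 5.61 × 0.07 / 0.3136 = 1.252 d
  layer 3 (fine sand): t_3 = 12.1 × 0.25 / 0.3136 = 9.647 d
Total t = Σ t_i = 22.58 days.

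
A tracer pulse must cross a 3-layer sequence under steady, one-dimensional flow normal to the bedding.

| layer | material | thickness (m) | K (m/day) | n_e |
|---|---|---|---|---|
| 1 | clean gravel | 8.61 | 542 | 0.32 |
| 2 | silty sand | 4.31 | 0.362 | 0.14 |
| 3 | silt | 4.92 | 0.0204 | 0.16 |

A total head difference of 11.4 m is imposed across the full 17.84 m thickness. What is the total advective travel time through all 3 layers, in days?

With flow normal to the layers, continuity requires the same specific discharge q through every layer.
Σ(b_i/K_i) = 8.61/542 + 4.31/0.362 + 4.92/0.0204 = 253.1 d.
q = Δh / Σ(b_i/K_i) = 11.4 / 253.1 = 0.04504 m/day.
In each layer the seepage velocity is v_i = q/n_i, so the layer transit time is t_i = b_i·n_i / q:
  layer 1 (clean gravel): t_1 = 8.61 × 0.32 / 0.04504 = 61.17 d
  layer 2 (silty sand): t_2 = 4.31 × 0.14 / 0.04504 = 13.40 d
  layer 3 (silt): t_3 = 4.92 × 0.16 / 0.04504 = 17.48 d
Total t = Σ t_i = 92.04 days.

92.0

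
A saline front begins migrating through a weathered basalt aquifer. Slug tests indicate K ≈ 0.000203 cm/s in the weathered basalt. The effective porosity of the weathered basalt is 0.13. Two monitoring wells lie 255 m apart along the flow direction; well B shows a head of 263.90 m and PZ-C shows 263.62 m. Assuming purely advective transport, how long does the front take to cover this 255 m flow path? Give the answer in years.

Convert K: 0.000203 cm/s × 864 = 0.1754 m/day.
Hydraulic gradient i = (263.90 − 263.62) / 255 = 0.28 / 255 = 0.001098.
Darcy flux q = K · i = 0.1754 × 0.001098 = 0.0001926 m/day.
Seepage velocity v = q / n_e = 0.0001926 / 0.13 = 0.001481 m/day.
Travel time t = L / v = 255 / 0.001481 = 1.721e+05 days = 471.3 years.

471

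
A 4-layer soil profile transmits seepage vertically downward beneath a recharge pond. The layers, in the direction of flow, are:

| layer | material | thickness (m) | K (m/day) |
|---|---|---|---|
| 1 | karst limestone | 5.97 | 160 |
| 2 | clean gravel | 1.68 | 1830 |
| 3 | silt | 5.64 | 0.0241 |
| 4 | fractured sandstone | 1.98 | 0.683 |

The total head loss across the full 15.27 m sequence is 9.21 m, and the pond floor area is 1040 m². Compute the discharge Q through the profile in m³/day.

Flow is perpendicular to layering, so the layers act in series and the equivalent K is the thickness-weighted harmonic mean.
Total thickness L = 5.97 + 1.68 + 5.64 + 1.98 = 15.27 m.
Σ(b_i/K_i) = 5.97/160 + 1.68/1830 + 5.64/0.0241 + 1.98/0.683 = 237.0 d.
K_eq = L / Σ(b_i/K_i) = 15.27 / 237.0 = 0.06444 m/day.
Q = K_eq · A · (Δh/L) = 0.06444 × 1040 × (9.21/15.27) = 40.42 m³/day.

40.4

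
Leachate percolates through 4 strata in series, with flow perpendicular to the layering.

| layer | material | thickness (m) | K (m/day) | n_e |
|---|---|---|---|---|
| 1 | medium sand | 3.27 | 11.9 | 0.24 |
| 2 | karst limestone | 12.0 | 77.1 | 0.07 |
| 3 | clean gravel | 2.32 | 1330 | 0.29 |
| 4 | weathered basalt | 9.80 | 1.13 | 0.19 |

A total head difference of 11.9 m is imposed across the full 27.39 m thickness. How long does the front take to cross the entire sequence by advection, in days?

3.18

With flow normal to the layers, continuity requires the same specific discharge q through every layer.
Σ(b_i/K_i) = 3.27/11.9 + 12.0/77.1 + 2.32/1330 + 9.80/1.13 = 9.105 d.
q = Δh / Σ(b_i/K_i) = 11.9 / 9.105 = 1.307 m/day.
In each layer the seepage velocity is v_i = q/n_i, so the layer transit time is t_i = b_i·n_i / q:
  layer 1 (medium sand): t_1 = 3.27 × 0.24 / 1.307 = 0.6005 d
  layer 2 (karst limestone): t_2 = 12.0 × 0.07 / 1.307 = 0.6427 d
  layer 3 (clean gravel): t_3 = 2.32 × 0.29 / 1.307 = 0.5148 d
  layer 4 (weathered basalt): t_4 = 9.80 × 0.19 / 1.307 = 1.425 d
Total t = Σ t_i = 3.183 days.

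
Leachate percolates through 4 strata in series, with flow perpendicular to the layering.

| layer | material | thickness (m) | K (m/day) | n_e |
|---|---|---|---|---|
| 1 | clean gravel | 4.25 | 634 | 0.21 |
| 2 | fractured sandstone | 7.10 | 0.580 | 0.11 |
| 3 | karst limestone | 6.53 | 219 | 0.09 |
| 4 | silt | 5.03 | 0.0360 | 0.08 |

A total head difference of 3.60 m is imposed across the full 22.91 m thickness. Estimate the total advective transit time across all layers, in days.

112

With flow normal to the layers, continuity requires the same specific discharge q through every layer.
Σ(b_i/K_i) = 4.25/634 + 7.10/0.580 + 6.53/219 + 5.03/0.0360 = 152.0 d.
q = Δh / Σ(b_i/K_i) = 3.60 / 152.0 = 0.02368 m/day.
In each layer the seepage velocity is v_i = q/n_i, so the layer transit time is t_i = b_i·n_i / q:
  layer 1 (clean gravel): t_1 = 4.25 × 0.21 / 0.02368 = 37.68 d
  layer 2 (fractured sandstone): t_2 = 7.10 × 0.11 / 0.02368 = 32.98 d
  layer 3 (karst limestone): t_3 = 6.53 × 0.09 / 0.02368 = 24.81 d
  layer 4 (silt): t_4 = 5.03 × 0.08 / 0.02368 = 16.99 d
Total t = Σ t_i = 112.5 days.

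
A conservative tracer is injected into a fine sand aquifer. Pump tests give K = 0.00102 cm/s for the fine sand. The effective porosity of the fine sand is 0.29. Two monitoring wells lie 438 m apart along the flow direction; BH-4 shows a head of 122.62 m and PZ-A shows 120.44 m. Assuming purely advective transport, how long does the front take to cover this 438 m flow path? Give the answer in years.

Convert K: 0.00102 cm/s × 864 = 0.8813 m/day.
Hydraulic gradient i = (122.62 − 120.44) / 438 = 2.18 / 438 = 0.004977.
Darcy flux q = K · i = 0.8813 × 0.004977 = 0.004386 m/day.
Seepage velocity v = q / n_e = 0.004386 / 0.29 = 0.01513 m/day.
Travel time t = L / v = 438 / 0.01513 = 28958 days = 79.28 years.

79.3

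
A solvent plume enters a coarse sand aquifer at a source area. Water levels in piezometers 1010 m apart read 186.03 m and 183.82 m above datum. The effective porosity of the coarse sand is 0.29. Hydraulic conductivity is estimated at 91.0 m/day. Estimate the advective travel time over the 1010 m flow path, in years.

Hydraulic gradient i = (186.03 − 183.82) / 1010 = 2.21 / 1010 = 0.002188.
Darcy flux q = K · i = 91.00 × 0.002188 = 0.1991 m/day.
Seepage velocity v = q / n_e = 0.1991 / 0.29 = 0.6866 m/day.
Travel time t = L / v = 1010 / 0.6866 = 1471 days = 4.027 years.

4.03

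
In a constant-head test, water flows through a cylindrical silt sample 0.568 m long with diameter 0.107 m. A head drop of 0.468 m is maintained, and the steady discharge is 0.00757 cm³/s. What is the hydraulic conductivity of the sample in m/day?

0.0883

Cross-sectional area A = π·(d/2)² = π × (0.107/2)² = 0.008992 m².
Convert discharge: 0.00757 cm³/s = 7.570e-09 m³/s.
Darcy's law rearranged: K = Q·L / (A·Δh) = 7.570e-09 × 0.568 / (0.008992 × 0.468) = 1.022e-06 m/s = 0.08828 m/day.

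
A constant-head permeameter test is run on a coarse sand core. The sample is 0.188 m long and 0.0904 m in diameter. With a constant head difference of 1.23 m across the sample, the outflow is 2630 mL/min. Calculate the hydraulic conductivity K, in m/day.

90.2

Cross-sectional area A = π·(d/2)² = π × (0.0904/2)² = 0.006418 m².
Convert discharge: 2630 mL/min = 4.383e-05 m³/s.
Darcy's law rearranged: K = Q·L / (A·Δh) = 4.383e-05 × 0.188 / (0.006418 × 1.23) = 0.001044 m/s = 90.19 m/day.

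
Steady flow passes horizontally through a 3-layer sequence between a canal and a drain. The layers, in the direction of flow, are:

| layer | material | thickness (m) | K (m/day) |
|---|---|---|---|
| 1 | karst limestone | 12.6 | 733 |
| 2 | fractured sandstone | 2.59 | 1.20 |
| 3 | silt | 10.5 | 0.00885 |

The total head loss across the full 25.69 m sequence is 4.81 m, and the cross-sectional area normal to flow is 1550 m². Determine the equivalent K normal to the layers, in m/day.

0.0216

Flow is perpendicular to layering, so the layers act in series and the equivalent K is the thickness-weighted harmonic mean.
Total thickness L = 12.6 + 2.59 + 10.5 = 25.69 m.
Σ(b_i/K_i) = 12.6/733 + 2.59/1.20 + 10.5/0.00885 = 1189 d.
K_eq = L / Σ(b_i/K_i) = 25.69 / 1189 = 0.02161 m/day.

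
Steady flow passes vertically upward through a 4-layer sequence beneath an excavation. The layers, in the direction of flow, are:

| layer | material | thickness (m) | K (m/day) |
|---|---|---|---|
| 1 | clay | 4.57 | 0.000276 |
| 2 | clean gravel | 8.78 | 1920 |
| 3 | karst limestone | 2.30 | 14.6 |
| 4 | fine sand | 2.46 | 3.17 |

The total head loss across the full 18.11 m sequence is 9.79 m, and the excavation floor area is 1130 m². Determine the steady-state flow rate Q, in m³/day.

0.668

Flow is perpendicular to layering, so the layers act in series and the equivalent K is the thickness-weighted harmonic mean.
Total thickness L = 4.57 + 8.78 + 2.30 + 2.46 = 18.11 m.
Σ(b_i/K_i) = 4.57/0.000276 + 8.78/1920 + 2.30/14.6 + 2.46/3.17 = 16559 d.
K_eq = L / Σ(b_i/K_i) = 18.11 / 16559 = 0.001094 m/day.
Q = K_eq · A · (Δh/L) = 0.001094 × 1130 × (9.79/18.11) = 0.6681 m³/day.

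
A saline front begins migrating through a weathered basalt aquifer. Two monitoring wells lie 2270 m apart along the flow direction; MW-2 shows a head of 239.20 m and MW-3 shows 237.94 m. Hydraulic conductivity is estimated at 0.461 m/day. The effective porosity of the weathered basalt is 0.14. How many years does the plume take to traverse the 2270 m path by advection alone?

3400

Hydraulic gradient i = (239.20 − 237.94) / 2270 = 1.26 / 2270 = 0.0005551.
Darcy flux q = K · i = 0.4610 × 0.0005551 = 0.0002559 m/day.
Seepage velocity v = q / n_e = 0.0002559 / 0.14 = 0.001828 m/day.
Travel time t = L / v = 2270 / 0.001828 = 1.242e+06 days = 3400 years.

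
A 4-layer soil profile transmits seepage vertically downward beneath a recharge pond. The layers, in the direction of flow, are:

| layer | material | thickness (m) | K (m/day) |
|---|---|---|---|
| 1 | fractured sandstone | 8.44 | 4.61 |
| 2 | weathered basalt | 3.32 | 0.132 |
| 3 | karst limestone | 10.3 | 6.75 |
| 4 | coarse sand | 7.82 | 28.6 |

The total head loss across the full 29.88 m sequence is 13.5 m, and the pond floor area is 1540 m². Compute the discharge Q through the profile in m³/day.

722

Flow is perpendicular to layering, so the layers act in series and the equivalent K is the thickness-weighted harmonic mean.
Total thickness L = 8.44 + 3.32 + 10.3 + 7.82 = 29.88 m.
Σ(b_i/K_i) = 8.44/4.61 + 3.32/0.132 + 10.3/6.75 + 7.82/28.6 = 28.78 d.
K_eq = L / Σ(b_i/K_i) = 29.88 / 28.78 = 1.038 m/day.
Q = K_eq · A · (Δh/L) = 1.038 × 1540 × (13.5/29.88) = 722.3 m³/day.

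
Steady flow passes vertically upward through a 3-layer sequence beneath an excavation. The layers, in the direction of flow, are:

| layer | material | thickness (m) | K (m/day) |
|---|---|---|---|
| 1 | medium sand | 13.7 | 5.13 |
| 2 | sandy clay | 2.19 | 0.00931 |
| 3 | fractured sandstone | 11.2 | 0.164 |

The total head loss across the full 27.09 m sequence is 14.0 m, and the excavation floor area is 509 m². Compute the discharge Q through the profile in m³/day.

Flow is perpendicular to layering, so the layers act in series and the equivalent K is the thickness-weighted harmonic mean.
Total thickness L = 13.7 + 2.19 + 11.2 = 27.09 m.
Σ(b_i/K_i) = 13.7/5.13 + 2.19/0.00931 + 11.2/0.164 = 306.2 d.
K_eq = L / Σ(b_i/K_i) = 27.09 / 306.2 = 0.08847 m/day.
Q = K_eq · A · (Δh/L) = 0.08847 × 509 × (14.0/27.09) = 23.27 m³/day.

23.3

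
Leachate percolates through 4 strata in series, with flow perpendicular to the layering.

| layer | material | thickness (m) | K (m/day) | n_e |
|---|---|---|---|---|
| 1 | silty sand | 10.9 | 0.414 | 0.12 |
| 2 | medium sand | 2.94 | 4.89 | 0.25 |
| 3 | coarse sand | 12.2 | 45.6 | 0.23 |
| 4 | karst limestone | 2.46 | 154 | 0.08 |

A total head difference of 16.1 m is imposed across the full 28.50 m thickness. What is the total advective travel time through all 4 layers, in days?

8.53

With flow normal to the layers, continuity requires the same specific discharge q through every layer.
Σ(b_i/K_i) = 10.9/0.414 + 2.94/4.89 + 12.2/45.6 + 2.46/154 = 27.21 d.
q = Δh / Σ(b_i/K_i) = 16.1 / 27.21 = 0.5916 m/day.
In each layer the seepage velocity is v_i = q/n_i, so the layer transit time is t_i = b_i·n_i / q:
  layer 1 (silty sand): t_1 = 10.9 × 0.12 / 0.5916 = 2.211 d
  layer 2 (medium sand): t_2 = 2.94 × 0.25 / 0.5916 = 1.242 d
  layer 3 (coarse sand): t_3 = 12.2 × 0.23 / 0.5916 = 4.743 d
  layer 4 (karst limestone): t_4 = 2.46 × 0.08 / 0.5916 = 0.3326 d
Total t = Σ t_i = 8.529 days.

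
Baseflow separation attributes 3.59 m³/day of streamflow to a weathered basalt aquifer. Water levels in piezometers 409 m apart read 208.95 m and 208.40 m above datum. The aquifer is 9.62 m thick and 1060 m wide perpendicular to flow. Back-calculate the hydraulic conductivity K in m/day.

Cross-sectional area A = 1060 × 9.62 = 10197 m².
Hydraulic gradient i = (208.95 − 208.40) / 409 = 0.55 / 409 = 0.001345.
From Q = K·A·i, K = Q / (A·i) = 3.59 / (10197 × 0.001345) = 0.2618 m/day.

0.262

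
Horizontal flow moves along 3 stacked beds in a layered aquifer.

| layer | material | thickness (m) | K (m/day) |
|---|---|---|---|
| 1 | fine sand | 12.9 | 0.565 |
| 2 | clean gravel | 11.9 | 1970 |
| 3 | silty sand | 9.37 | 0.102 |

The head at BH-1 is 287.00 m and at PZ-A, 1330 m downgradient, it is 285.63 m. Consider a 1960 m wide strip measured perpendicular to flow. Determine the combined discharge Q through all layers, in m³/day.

47300

Flow is parallel to layering, so each bed carries its own Darcy discharge and the transmissivities add.
Σ(K_i·b_i) = 0.565×12.9 + 1970×11.9 + 0.102×9.37 = 23451 m²/day.
Hydraulic gradient i = (287.00 − 285.63) / 1330 = 1.37 / 1330 = 0.001030.
Q = Σ(K_i·b_i) · W · i = 23451 × 1960 × 0.001030 = 47347 m³/day.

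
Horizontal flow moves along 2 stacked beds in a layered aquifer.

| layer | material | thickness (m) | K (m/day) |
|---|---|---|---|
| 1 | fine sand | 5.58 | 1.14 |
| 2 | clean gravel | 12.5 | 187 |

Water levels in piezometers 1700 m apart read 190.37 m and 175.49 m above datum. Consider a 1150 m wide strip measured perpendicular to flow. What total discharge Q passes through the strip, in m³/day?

23600

Flow is parallel to layering, so each bed carries its own Darcy discharge and the transmissivities add.
Σ(K_i·b_i) = 1.14×5.58 + 187×12.5 = 2344 m²/day.
Hydraulic gradient i = (190.37 − 175.49) / 1700 = 14.88 / 1700 = 0.008753.
Q = Σ(K_i·b_i) · W · i = 2344 × 1150 × 0.008753 = 23593 m³/day.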